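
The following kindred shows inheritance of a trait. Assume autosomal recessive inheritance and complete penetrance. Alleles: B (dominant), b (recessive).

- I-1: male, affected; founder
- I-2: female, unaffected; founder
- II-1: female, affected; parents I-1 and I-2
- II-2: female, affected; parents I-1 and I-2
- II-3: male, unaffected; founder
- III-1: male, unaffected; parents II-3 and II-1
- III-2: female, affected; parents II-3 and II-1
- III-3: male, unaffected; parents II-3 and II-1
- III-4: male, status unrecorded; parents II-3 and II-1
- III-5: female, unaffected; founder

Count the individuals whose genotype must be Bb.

4

Obligate heterozygotes: I-2 is unaffected so carries B and passed b to II-1 (bb), so I-2 is Bb; II-3 is unaffected so carries B and passed b to III-2 (bb), so II-3 is Bb; III-1 is unaffected so carries B and received b from II-1 (bb), so III-1 is Bb; III-3 is unaffected so carries B and received b from II-1 (bb), so III-3 is Bb.
Every other individual is either homozygous by phenotype or has at least one consistent homozygous assignment, so the count is 4.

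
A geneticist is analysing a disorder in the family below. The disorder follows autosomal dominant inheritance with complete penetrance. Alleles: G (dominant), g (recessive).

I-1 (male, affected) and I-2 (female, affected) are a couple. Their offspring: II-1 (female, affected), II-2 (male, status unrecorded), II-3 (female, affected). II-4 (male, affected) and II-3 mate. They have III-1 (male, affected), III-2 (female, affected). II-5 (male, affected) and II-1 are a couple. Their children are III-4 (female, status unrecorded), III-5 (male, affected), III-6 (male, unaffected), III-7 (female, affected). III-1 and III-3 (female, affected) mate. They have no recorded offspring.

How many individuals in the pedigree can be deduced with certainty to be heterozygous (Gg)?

Obligate heterozygotes: II-1 is affected so carries G and passed g to III-6 (gg), so II-1 is Gg; II-5 is affected so carries G and passed g to III-6 (gg), so II-5 is Gg.
Every other individual is either homozygous by phenotype or has at least one consistent homozygous assignment, so the count is 2.

2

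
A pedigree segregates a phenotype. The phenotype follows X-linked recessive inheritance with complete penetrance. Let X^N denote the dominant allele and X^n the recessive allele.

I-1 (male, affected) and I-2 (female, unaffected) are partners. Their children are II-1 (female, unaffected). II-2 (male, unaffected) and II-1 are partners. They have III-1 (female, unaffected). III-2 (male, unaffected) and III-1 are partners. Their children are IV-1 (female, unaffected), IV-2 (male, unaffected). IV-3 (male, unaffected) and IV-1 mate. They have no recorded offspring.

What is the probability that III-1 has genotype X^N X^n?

II-2 is unaffected, so II-2 is X^N Y.
II-1 is unaffected so carries N and received n from I-1 (X^n Y), so II-1 is X^N X^n.
Their cross gives offspring ratios 1/2 X^N X^N : 1/2 X^N X^n. Conditioning on III-1 being unaffected, P(X^N X^n) = 1/2 / 1 = 1/2 before taking III-1's own offspring into account.
III-2 is unaffected, so III-2 is X^N Y.
Now use III-1's offspring. Probability of each recorded status — unaffected son IV-2: 1/2 if III-1 is X^N X^n, 1 if X^N X^N. (IV-1: equally likely either way, so uninformative.)
Bayes: P(X^N X^n) = 1/2·1/2 / (1/2·1/2 + 1/2·1) = 1/3.

1/3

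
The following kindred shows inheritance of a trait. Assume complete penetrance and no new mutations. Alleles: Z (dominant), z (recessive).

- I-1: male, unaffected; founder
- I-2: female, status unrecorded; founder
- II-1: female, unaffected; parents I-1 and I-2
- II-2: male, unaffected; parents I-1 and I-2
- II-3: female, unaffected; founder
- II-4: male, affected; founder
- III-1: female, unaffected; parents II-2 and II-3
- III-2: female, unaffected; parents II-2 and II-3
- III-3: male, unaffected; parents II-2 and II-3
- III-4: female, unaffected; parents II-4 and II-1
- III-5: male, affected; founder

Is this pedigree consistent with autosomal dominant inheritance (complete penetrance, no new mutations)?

Yes

A consistent assignment under autosomal dominant exists: I-1 zz, I-2 Zz, II-1 zz, II-2 zz, II-3 zz, II-4 Zz, III-1 zz, III-2 zz, III-3 zz, III-4 zz, III-5 ZZ.
In this assignment every recorded phenotype matches its genotype and every non-founder's genotype is obtainable from its parents' genotypes, so the pedigree is consistent.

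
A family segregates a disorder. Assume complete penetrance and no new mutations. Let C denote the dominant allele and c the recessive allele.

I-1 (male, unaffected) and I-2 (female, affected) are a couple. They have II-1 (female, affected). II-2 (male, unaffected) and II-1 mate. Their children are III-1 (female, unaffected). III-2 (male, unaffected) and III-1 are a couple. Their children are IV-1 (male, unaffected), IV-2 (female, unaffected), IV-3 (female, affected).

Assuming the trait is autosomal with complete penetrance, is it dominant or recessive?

III-2 and III-1 are both unaffected yet have an affected child IV-3. Under dominance, an affected child requires at least one affected parent, so the trait cannot be dominant.

recessive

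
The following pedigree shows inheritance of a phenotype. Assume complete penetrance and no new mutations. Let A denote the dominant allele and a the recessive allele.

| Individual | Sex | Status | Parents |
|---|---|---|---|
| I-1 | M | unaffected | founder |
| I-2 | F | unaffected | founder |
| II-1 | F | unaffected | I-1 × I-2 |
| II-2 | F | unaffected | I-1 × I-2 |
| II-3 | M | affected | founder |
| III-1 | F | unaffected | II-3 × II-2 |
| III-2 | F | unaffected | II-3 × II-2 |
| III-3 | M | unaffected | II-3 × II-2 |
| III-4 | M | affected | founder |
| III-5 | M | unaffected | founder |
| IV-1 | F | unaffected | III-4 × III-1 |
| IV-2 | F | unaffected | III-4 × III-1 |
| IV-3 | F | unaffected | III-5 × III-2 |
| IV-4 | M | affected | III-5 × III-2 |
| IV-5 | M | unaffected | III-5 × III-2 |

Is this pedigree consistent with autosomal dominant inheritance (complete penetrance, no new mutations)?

No

Under autosomal dominant, IV-4 (affected, male) cannot arise from III-5 (unaffected) × III-2 (unaffected).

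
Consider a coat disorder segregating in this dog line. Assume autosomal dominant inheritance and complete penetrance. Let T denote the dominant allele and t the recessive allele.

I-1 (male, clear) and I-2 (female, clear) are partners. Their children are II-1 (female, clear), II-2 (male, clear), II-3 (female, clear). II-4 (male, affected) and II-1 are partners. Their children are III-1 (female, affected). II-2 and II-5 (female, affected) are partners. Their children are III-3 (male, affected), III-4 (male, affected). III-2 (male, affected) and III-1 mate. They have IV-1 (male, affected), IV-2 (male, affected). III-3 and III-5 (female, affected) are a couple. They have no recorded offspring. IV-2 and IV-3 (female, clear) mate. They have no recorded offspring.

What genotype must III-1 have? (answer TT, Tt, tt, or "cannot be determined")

Tt

From phenotype alone, III-1 is TT or Tt.
III-1 is affected so carries T and received t from II-1 (tt), so III-1 is Tt.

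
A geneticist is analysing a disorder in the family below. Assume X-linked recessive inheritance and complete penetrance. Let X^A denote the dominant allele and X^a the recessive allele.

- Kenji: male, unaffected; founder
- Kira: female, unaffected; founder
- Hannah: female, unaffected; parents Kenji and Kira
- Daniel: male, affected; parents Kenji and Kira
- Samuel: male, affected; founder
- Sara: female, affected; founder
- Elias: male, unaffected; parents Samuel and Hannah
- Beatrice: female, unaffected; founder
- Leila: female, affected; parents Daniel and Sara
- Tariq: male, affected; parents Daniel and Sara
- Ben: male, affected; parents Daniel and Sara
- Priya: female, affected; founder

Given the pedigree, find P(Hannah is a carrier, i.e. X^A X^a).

1/3

Kenji is unaffected, so Kenji is X^A Y.
Kira is unaffected so carries A and passed a to Daniel (X^a Y), so Kira is X^A X^a.
Their cross gives offspring ratios 1/2 X^A X^A : 1/2 X^A X^a. Conditioning on Hannah being unaffected, P(X^A X^a) = 1/2 / 1 = 1/2 before taking Hannah's own offspring into account.
Samuel is affected, so Samuel is X^a Y.
Now use Hannah's offspring. Probability of each recorded status — unaffected son Elias: 1/2 if Hannah is X^A X^a, 1 if X^A X^A.
Bayes: P(X^A X^a) = 1/2·1/2 / (1/2·1/2 + 1/2·1) = 1/3.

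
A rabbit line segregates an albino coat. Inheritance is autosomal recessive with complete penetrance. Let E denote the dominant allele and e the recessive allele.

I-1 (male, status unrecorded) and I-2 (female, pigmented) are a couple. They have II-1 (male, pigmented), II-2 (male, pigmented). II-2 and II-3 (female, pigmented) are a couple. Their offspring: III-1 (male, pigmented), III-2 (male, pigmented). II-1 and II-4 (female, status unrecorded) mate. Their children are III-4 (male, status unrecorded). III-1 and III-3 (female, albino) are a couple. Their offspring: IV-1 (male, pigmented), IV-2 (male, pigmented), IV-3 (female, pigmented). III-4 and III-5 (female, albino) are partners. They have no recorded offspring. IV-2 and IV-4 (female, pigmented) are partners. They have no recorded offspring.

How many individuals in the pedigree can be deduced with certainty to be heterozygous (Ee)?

Obligate heterozygotes: IV-1 is pigmented so carries E and received e from III-3 (ee), so IV-1 is Ee; IV-2 is pigmented so carries E and received e from III-3 (ee), so IV-2 is Ee; IV-3 is pigmented so carries E and received e from III-3 (ee), so IV-3 is Ee.
Every other individual is either homozygous by phenotype or has at least one consistent homozygous assignment, so the count is 3.

3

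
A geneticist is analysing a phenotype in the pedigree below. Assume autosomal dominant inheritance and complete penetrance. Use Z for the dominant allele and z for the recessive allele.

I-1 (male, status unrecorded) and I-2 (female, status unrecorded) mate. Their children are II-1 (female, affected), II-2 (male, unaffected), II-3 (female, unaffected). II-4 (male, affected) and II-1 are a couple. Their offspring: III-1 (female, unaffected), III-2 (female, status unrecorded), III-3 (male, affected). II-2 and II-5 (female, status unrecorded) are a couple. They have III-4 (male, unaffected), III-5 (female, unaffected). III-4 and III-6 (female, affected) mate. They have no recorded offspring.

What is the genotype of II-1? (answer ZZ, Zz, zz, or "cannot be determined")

From phenotype alone, II-1 is ZZ or Zz.
II-1 is affected so carries Z and passed z to III-1 (zz), so II-1 is Zz.

Zz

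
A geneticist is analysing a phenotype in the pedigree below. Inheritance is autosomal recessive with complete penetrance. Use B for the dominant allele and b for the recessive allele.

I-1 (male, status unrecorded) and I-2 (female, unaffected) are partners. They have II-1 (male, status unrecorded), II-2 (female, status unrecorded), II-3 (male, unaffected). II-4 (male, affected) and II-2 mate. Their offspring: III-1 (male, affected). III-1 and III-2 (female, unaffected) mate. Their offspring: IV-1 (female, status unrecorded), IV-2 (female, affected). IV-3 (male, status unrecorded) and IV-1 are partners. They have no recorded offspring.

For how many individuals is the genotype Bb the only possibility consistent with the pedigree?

Obligate heterozygotes: III-2 is unaffected so carries B and passed b to IV-2 (bb), so III-2 is Bb.
Every other individual is either homozygous by phenotype or has at least one consistent homozygous assignment, so the count is 1.

1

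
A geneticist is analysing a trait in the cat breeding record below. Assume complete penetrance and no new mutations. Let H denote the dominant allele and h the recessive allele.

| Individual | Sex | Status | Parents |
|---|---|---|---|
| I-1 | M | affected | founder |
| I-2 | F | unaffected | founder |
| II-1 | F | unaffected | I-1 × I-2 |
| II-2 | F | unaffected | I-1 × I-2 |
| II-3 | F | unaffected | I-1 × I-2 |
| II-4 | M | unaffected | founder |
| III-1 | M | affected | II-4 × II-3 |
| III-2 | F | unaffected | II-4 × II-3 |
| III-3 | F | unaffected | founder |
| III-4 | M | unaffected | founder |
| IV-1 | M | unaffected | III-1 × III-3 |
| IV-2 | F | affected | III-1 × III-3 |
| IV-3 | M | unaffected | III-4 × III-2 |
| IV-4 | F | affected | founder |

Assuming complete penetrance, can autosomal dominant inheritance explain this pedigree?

Under autosomal dominant, III-1 (affected, male) cannot arise from II-4 (unaffected) × II-3 (unaffected).

No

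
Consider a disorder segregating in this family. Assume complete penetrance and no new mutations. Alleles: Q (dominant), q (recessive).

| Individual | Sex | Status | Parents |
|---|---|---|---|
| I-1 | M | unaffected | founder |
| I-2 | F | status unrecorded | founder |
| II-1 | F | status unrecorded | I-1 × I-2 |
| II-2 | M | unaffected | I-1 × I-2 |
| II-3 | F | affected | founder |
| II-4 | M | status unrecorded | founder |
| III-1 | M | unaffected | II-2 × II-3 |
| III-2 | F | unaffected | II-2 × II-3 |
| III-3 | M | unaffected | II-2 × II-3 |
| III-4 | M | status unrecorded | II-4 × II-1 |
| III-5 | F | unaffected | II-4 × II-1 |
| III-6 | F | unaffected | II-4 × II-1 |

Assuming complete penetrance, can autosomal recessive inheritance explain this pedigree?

Yes

A consistent assignment under autosomal recessive exists: I-1 QQ, I-2 QQ, II-1 QQ, II-2 QQ, II-3 qq, II-4 QQ, III-1 Qq, III-2 Qq, III-3 Qq, III-4 QQ, III-5 QQ, III-6 QQ.
In this assignment every recorded phenotype matches its genotype and every non-founder's genotype is obtainable from its parents' genotypes, so the pedigree is consistent.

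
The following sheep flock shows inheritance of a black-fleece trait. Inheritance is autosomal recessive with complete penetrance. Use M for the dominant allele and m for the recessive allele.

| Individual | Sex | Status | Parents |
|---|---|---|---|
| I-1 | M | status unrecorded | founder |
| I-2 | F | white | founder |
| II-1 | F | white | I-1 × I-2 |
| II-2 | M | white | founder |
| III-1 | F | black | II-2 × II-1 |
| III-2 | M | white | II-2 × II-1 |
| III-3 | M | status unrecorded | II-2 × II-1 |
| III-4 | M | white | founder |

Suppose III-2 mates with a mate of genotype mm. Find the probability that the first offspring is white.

II-2 is white so carries M and passed m to III-1 (mm), so II-2 is Mm.
II-1 is white so carries M and passed m to III-1 (mm), so II-1 is Mm.
III-2 is a white offspring of II-2 (Mm) × II-1 (Mm), whose cross gives 1/4 MM : 1/2 Mm : 1/4 mm; conditioning on being white, III-2 is MM with probability 1/3, Mm with probability 2/3.
Summing over parental genotype combinations, P(offspring is white) = 1/3·1 + 2/3·1/2 = 2/3.

2/3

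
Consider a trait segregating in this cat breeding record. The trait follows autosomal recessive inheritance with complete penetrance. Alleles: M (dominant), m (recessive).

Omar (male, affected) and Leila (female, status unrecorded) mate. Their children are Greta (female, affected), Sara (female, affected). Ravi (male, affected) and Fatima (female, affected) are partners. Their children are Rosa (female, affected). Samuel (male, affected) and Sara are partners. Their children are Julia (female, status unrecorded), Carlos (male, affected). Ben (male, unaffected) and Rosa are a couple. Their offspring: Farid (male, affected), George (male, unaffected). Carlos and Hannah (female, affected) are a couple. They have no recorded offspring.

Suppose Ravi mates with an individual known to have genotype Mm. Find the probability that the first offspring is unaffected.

Ravi is affected, so Ravi is mm.
The cross gives 1/2 Mm : 1/2 mm, so P(offspring is unaffected) = 1/2.

1/2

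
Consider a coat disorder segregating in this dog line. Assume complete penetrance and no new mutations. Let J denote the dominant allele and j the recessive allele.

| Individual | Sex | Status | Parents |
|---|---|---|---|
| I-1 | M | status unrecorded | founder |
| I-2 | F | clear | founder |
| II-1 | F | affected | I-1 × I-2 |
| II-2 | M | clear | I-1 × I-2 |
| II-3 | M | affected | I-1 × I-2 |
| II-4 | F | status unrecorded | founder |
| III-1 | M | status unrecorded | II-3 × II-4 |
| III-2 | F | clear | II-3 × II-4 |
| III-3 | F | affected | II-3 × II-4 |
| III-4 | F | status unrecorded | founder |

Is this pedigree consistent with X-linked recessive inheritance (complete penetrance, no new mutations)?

A consistent assignment under X-linked recessive exists: I-1 X^j Y, I-2 X^J X^j, II-1 X^j X^j, II-2 X^J Y, II-3 X^j Y, II-4 X^J X^j, III-1 X^J Y, III-2 X^J X^j, III-3 X^j X^j, III-4 X^J X^J.
In this assignment every recorded phenotype matches its genotype and every non-founder's genotype is obtainable from its parents' genotypes, so the pedigree is consistent.

Yes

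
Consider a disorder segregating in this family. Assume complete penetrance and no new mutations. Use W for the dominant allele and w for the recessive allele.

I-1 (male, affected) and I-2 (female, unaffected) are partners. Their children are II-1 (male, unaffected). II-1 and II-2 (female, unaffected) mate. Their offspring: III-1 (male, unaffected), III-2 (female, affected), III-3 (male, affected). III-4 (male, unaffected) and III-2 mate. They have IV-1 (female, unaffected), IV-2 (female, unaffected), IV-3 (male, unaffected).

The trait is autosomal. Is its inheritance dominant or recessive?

recessive

II-1 and II-2 are both unaffected yet have an affected child III-2. Under dominance, an affected child requires at least one affected parent, so the trait cannot be dominant.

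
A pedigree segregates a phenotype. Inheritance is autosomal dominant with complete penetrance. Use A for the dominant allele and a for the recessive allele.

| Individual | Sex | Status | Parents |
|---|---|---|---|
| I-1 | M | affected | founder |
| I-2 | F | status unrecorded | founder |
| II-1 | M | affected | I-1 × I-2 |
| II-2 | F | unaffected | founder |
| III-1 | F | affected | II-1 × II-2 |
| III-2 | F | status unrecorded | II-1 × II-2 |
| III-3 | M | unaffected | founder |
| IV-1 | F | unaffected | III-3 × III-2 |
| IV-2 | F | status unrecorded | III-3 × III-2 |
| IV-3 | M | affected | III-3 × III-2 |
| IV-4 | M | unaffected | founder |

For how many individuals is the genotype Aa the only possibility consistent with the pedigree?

3

Obligate heterozygotes: III-1 is affected so carries A and received a from II-2 (aa), so III-1 is Aa; III-2 passed A to IV-3 (Aa, whose a came from III-3) and received a from II-2 (aa), so III-2 is Aa; IV-3 is affected so carries A and received a from III-3 (aa), so IV-3 is Aa.
Every other individual is either homozygous by phenotype or has at least one consistent homozygous assignment, so the count is 3.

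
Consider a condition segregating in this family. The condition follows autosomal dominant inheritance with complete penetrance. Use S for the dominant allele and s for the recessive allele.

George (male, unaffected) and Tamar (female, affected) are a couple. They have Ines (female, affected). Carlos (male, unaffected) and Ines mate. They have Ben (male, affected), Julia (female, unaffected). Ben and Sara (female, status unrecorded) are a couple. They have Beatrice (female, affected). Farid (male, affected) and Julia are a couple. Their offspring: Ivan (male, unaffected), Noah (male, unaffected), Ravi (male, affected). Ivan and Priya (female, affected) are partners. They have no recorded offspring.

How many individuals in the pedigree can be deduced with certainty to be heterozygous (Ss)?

4

Obligate heterozygotes: Ines is affected so carries S and received s from George (ss), so Ines is Ss; Ben is affected so carries S and received s from Carlos (ss), so Ben is Ss; Farid is affected so carries S and passed s to Ivan (ss), so Farid is Ss; Ravi is affected so carries S and received s from Julia (ss), so Ravi is Ss.
Every other individual is either homozygous by phenotype or has at least one consistent homozygous assignment, so the count is 4.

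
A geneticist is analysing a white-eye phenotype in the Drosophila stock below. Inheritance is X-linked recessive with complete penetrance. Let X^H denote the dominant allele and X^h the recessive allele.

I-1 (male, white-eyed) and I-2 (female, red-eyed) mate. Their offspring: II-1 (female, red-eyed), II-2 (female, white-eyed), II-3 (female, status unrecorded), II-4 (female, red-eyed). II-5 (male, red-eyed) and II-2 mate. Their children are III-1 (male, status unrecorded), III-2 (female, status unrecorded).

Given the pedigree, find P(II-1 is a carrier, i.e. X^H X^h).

II-1 is red-eyed so carries H and received h from I-1 (X^h Y), so II-1 is X^H X^h, giving P(X^H X^h) = 1.

1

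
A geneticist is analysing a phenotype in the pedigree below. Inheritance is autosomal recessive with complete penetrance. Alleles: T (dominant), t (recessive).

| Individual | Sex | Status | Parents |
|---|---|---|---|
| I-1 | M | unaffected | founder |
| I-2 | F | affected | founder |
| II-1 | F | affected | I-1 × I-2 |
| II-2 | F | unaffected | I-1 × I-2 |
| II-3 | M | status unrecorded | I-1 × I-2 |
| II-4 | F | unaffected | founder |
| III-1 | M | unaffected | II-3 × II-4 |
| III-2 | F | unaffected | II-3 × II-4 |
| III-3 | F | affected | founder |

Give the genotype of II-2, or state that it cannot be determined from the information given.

From phenotype alone, II-2 is TT or Tt.
II-2 is unaffected so carries T and received t from I-2 (tt), so II-2 is Tt.

Tt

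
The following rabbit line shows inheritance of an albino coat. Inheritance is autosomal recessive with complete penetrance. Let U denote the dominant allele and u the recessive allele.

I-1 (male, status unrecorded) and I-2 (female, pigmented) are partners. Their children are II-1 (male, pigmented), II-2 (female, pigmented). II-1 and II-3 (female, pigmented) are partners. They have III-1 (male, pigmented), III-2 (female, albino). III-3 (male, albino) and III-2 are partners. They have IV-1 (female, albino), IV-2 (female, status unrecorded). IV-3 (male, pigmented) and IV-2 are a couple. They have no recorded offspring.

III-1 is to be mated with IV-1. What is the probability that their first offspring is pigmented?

II-1 is pigmented so carries U and passed u to III-2 (uu), so II-1 is Uu.
II-3 is pigmented so carries U and passed u to III-2 (uu), so II-3 is Uu.
III-1 is a pigmented offspring of II-1 (Uu) × II-3 (Uu), whose cross gives 1/4 UU : 1/2 Uu : 1/4 uu; conditioning on being pigmented, III-1 is UU with probability 1/3, Uu with probability 2/3.
IV-1 is albino, so IV-1 is uu.
Summing over parental genotype combinations, P(offspring is pigmented) = 1/3·1 + 2/3·1/2 = 2/3.

2/3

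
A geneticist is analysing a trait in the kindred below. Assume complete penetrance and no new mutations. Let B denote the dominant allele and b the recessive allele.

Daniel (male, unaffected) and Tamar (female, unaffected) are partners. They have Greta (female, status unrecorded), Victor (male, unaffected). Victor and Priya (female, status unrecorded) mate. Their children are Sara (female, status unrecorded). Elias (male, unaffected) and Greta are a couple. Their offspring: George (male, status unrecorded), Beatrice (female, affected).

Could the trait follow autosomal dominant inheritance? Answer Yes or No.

No

No assignment of genotypes under autosomal dominant satisfies every parent–offspring relationship, so the pedigree is inconsistent.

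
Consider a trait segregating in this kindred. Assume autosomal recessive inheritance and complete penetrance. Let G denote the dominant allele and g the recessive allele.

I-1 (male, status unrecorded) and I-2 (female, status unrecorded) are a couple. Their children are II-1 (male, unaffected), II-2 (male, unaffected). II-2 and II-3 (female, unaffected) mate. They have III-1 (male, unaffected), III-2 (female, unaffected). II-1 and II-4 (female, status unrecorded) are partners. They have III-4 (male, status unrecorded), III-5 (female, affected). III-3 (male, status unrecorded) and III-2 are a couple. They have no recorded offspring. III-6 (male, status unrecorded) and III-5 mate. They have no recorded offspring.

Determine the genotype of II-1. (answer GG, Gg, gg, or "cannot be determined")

From phenotype alone, II-1 is GG or Gg.
II-1 is unaffected so carries G and passed g to III-5 (gg), so II-1 is Gg.

Gg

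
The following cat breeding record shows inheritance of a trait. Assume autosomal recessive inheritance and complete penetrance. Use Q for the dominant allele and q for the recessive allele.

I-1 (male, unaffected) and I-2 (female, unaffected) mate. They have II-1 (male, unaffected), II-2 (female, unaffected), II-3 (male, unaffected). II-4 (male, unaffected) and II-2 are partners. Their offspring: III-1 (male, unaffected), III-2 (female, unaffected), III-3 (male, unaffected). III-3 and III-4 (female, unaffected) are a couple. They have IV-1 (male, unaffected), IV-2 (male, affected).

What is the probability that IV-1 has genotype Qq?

2/3

III-3 is unaffected so carries Q and passed q to IV-2 (qq), so III-3 is Qq.
III-4 is unaffected so carries Q and passed q to IV-2 (qq), so III-4 is Qq.
Their cross gives offspring ratios 1/4 QQ : 1/2 Qq : 1/4 qq. Conditioning on IV-1 being unaffected, P(Qq) = 1/2 / 3/4 = 2/3.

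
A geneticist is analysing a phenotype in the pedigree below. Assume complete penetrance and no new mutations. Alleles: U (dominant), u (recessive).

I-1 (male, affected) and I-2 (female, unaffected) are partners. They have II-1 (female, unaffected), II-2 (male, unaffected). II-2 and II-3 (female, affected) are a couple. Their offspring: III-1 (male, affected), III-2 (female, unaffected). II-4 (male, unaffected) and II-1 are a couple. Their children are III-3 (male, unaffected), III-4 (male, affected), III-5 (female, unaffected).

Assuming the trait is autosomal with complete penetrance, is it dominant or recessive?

II-4 and II-1 are both unaffected yet have an affected child III-4. Under dominance, an affected child requires at least one affected parent, so the trait cannot be dominant.

recessive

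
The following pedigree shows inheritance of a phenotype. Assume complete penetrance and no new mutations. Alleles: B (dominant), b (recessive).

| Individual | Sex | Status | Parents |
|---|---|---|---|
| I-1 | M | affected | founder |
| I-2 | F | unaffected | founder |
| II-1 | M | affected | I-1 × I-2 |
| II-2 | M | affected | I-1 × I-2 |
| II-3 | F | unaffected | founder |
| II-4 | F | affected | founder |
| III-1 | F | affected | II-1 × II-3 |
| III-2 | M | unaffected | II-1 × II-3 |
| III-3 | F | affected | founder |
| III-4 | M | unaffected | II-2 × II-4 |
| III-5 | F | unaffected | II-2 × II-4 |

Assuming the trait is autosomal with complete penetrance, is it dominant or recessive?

II-2 and II-4 are both affected yet have an unaffected child III-4. Under a recessive model two affected parents are homozygous and every child would be affected, so the trait cannot be recessive.

dominant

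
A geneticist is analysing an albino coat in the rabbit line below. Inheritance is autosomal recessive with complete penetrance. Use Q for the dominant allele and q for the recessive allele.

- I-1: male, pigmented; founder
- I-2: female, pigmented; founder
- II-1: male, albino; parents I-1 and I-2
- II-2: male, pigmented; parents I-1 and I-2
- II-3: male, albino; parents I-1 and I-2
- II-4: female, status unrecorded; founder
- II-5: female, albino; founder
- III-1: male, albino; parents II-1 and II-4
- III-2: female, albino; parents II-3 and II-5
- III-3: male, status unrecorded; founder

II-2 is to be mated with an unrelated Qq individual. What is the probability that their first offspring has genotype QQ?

1/3

I-1 is pigmented so carries Q and passed q to II-1 (qq), so I-1 is Qq.
I-2 is pigmented so carries Q and passed q to II-1 (qq), so I-2 is Qq.
II-2 is a pigmented offspring of I-1 (Qq) × I-2 (Qq), whose cross gives 1/4 QQ : 1/2 Qq : 1/4 qq; conditioning on being pigmented, II-2 is QQ with probability 1/3, Qq with probability 2/3.
Summing over parental genotype combinations, P(offspring has genotype QQ) = 1/3·1/2 + 2/3·1/4 = 1/3.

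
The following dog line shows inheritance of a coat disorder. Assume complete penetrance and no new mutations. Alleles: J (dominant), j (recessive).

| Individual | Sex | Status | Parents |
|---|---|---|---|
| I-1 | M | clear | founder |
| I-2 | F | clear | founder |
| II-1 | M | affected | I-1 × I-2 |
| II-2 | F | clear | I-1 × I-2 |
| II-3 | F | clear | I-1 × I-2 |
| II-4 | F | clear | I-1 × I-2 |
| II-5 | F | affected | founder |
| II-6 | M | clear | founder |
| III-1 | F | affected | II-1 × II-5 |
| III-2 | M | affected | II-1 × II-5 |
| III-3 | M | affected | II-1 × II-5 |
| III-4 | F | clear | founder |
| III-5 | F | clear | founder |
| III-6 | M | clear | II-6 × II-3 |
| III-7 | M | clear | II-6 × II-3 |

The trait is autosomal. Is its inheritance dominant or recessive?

I-1 and I-2 are both clear yet have an affected child II-1. Under dominance, an affected child requires at least one affected parent, so the trait cannot be dominant.

recessive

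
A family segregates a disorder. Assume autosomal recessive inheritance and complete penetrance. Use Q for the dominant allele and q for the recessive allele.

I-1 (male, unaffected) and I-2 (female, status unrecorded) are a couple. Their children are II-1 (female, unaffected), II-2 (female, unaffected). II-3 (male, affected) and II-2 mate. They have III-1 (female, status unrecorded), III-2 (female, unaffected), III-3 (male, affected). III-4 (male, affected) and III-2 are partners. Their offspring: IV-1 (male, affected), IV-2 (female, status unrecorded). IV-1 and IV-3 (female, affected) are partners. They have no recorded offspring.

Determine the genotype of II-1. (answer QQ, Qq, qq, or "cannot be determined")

II-1's phenotype allows QQ or Qq, and no parent or child forces a single allele at both positions; consistent genotype assignments exist with II-1 as QQ or Qq.

cannot be determined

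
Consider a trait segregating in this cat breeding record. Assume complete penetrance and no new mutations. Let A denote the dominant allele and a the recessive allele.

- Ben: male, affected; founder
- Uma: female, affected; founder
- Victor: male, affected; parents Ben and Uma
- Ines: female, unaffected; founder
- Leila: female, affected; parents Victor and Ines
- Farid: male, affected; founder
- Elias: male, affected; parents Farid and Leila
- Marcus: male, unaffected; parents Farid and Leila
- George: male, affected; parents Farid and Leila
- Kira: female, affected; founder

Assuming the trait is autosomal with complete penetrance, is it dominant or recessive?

dominant

Farid and Leila are both affected yet have an unaffected child Marcus. Under a recessive model two affected parents are homozygous and every child would be affected, so the trait cannot be recessive.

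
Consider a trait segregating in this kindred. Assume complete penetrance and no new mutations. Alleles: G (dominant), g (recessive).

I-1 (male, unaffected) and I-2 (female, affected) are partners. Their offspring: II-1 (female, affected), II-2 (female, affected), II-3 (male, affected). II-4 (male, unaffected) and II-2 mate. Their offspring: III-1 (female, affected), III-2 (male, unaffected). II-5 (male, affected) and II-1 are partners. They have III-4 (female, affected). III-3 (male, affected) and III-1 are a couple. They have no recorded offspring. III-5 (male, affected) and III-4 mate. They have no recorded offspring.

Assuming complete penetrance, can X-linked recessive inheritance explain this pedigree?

No

Under X-linked recessive, II-1 (affected, female) cannot arise from I-1 (unaffected) × I-2 (affected).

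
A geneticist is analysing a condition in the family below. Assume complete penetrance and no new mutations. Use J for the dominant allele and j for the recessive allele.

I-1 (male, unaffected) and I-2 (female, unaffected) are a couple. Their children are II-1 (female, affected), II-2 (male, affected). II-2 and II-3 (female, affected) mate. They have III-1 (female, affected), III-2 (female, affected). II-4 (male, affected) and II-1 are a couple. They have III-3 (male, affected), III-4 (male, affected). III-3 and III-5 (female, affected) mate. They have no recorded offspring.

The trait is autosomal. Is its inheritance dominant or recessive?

recessive

I-1 and I-2 are both unaffected yet have an affected child II-1. Under dominance, an affected child requires at least one affected parent, so the trait cannot be dominant.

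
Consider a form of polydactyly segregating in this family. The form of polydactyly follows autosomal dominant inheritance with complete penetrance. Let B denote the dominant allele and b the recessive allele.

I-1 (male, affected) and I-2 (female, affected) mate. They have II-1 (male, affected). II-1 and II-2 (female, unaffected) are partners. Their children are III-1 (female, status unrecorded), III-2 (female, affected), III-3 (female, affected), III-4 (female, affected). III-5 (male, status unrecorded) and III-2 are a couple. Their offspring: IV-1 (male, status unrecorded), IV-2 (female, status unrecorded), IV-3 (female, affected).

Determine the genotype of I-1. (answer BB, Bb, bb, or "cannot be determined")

cannot be determined

I-1's phenotype allows BB or Bb, and no parent or child forces a single allele at both positions; consistent genotype assignments exist with I-1 as BB or Bb.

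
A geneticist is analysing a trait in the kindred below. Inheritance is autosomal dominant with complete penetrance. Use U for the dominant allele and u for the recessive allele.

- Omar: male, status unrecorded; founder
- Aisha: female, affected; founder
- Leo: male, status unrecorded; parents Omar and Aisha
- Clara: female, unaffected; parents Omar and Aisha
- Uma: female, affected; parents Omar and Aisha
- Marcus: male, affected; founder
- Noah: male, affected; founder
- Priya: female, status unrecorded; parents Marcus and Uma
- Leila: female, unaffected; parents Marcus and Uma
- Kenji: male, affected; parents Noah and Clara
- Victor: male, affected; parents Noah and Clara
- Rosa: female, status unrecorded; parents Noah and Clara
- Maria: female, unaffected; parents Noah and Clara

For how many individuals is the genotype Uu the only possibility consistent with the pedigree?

Obligate heterozygotes: Aisha is affected so carries U and passed u to Clara (uu), so Aisha is Uu; Uma is affected so carries U and passed u to Leila (uu), so Uma is Uu; Marcus is affected so carries U and passed u to Leila (uu), so Marcus is Uu; Noah is affected so carries U and passed u to Maria (uu), so Noah is Uu; Kenji is affected so carries U and received u from Clara (uu), so Kenji is Uu; Victor is affected so carries U and received u from Clara (uu), so Victor is Uu.
Every other individual is either homozygous by phenotype or has at least one consistent homozygous assignment, so the count is 6.

6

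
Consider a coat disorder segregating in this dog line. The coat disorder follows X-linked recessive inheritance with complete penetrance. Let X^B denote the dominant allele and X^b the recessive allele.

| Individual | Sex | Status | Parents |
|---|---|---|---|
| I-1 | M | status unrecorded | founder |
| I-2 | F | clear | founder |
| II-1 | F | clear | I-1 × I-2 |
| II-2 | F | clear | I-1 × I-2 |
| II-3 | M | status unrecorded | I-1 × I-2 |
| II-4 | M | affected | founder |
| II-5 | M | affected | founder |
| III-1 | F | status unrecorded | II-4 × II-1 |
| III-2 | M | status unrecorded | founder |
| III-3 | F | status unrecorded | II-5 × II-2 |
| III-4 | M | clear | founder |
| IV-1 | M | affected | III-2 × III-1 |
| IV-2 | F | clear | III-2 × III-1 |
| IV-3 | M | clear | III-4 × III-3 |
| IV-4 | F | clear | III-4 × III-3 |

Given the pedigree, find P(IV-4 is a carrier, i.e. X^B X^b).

III-4 is clear, so III-4 is X^B Y.
III-3 passed B to IV-3 (X^B Y) and received b from II-5 (X^b Y), so III-3 is X^B X^b.
Their cross gives offspring ratios 1/2 X^B X^B : 1/2 X^B X^b. Conditioning on IV-4 being clear, P(X^B X^b) = 1/2 / 1 = 1/2.

1/2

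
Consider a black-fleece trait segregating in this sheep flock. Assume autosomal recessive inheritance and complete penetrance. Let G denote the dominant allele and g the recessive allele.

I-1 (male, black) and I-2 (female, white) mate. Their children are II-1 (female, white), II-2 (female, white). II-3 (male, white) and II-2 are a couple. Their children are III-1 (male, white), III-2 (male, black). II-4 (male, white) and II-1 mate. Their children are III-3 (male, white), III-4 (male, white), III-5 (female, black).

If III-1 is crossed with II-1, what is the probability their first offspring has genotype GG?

II-3 is white so carries G and passed g to III-2 (gg), so II-3 is Gg.
II-2 is white so carries G and received g from I-1 (gg), so II-2 is Gg.
III-1 is a white offspring of II-3 (Gg) × II-2 (Gg), whose cross gives 1/4 GG : 1/2 Gg : 1/4 gg; conditioning on being white, III-1 is GG with probability 1/3, Gg with probability 2/3.
II-1 is white so carries G and received g from I-1 (gg), so II-1 is Gg.
Summing over parental genotype combinations, P(offspring has genotype GG) = 1/3·1/2 + 2/3·1/4 = 1/3.

1/3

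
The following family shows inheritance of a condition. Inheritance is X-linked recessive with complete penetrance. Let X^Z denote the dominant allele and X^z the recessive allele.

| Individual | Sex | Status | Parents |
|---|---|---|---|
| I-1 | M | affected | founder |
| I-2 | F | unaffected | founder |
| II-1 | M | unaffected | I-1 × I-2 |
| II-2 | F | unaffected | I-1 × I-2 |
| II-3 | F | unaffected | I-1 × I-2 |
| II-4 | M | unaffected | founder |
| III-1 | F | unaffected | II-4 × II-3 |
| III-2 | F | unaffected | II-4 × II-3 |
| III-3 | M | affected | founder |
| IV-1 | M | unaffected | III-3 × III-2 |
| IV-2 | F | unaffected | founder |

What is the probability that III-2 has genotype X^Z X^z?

II-4 is unaffected, so II-4 is X^Z Y.
II-3 is unaffected so carries Z and received z from I-1 (X^z Y), so II-3 is X^Z X^z.
Their cross gives offspring ratios 1/2 X^Z X^Z : 1/2 X^Z X^z. Conditioning on III-2 being unaffected, P(X^Z X^z) = 1/2 / 1 = 1/2 before taking III-2's own offspring into account.
III-3 is affected, so III-3 is X^z Y.
Now use III-2's offspring. Probability of each recorded status — unaffected son IV-1: 1/2 if III-2 is X^Z X^z, 1 if X^Z X^Z.
Bayes: P(X^Z X^z) = 1/2·1/2 / (1/2·1/2 + 1/2·1) = 1/3.

1/3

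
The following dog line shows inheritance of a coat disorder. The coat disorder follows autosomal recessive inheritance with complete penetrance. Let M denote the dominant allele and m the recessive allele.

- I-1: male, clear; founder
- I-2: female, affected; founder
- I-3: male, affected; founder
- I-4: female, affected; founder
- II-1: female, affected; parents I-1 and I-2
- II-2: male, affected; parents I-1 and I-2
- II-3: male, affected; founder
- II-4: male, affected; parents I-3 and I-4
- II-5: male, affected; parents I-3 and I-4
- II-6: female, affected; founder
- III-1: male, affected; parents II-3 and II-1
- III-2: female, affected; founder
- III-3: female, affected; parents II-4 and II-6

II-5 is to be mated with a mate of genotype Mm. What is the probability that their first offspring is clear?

1/2

II-5 is affected, so II-5 is mm.
The cross gives 1/2 Mm : 1/2 mm, so P(offspring is clear) = 1/2.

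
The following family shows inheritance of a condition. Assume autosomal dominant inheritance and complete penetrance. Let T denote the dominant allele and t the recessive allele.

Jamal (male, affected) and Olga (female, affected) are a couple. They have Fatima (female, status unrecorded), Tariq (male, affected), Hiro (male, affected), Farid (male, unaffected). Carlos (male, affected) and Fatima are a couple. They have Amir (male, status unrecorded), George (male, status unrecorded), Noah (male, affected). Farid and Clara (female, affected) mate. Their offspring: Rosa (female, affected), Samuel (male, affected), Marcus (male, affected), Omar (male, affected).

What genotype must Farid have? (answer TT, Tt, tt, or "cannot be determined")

tt

Farid is unaffected, so Farid is tt.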